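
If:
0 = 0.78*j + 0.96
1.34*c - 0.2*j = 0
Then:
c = -0.18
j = -1.23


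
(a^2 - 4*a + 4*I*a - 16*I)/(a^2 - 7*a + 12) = (a + 4*I)/(a - 3)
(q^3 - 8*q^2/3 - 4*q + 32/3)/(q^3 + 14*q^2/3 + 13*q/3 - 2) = (3*q^2 - 14*q + 16)/(3*q^2 + 8*q - 3)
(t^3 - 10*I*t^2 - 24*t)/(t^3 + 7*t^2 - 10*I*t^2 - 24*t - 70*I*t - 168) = t/(t + 7)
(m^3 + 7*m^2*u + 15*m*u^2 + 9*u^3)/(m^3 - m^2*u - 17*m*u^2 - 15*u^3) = (-m - 3*u)/(-m + 5*u)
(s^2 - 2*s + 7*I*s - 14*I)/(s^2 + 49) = (s - 2)/(s - 7*I)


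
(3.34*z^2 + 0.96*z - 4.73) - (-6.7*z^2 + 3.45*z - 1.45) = 10.04*z^2 - 2.49*z - 3.28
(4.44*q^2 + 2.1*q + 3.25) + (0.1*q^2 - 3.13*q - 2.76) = 4.54*q^2 - 1.03*q + 0.49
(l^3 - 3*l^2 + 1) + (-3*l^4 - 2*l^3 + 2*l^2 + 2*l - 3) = -3*l^4 - l^3 - l^2 + 2*l - 2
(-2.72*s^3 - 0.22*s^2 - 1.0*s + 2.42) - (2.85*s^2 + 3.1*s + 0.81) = -2.72*s^3 - 3.07*s^2 - 4.1*s + 1.61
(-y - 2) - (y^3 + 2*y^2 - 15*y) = -y^3 - 2*y^2 + 14*y - 2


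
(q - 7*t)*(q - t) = q^2 - 8*q*t + 7*t^2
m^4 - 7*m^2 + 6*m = m*(m - 2)*(m - 1)*(m + 3)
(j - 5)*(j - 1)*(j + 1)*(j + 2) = j^4 - 3*j^3 - 11*j^2 + 3*j + 10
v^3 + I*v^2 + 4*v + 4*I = (v - 2*I)*(v + I)*(v + 2*I)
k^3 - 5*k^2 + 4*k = k*(k - 4)*(k - 1)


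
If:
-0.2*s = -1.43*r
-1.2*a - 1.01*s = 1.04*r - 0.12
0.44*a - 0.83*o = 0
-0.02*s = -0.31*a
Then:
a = 0.01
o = 0.00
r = 0.01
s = 0.10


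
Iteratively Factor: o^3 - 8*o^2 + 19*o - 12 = (o - 3)*(o^2 - 5*o + 4) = (o - 3)*(o - 1)*(o - 4)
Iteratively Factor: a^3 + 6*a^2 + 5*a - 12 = (a + 3)*(a^2 + 3*a - 4) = (a - 1)*(a + 3)*(a + 4)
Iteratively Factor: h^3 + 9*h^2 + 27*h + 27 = (h + 3)*(h^2 + 6*h + 9) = (h + 3)^2*(h + 3)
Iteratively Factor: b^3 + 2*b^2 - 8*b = (b - 2)*(b^2 + 4*b) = b*(b - 2)*(b + 4)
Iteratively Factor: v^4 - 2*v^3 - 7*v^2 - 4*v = (v)*(v^3 - 2*v^2 - 7*v - 4) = v*(v + 1)*(v^2 - 3*v - 4) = v*(v - 4)*(v + 1)*(v + 1)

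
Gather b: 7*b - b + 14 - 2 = 6*b + 12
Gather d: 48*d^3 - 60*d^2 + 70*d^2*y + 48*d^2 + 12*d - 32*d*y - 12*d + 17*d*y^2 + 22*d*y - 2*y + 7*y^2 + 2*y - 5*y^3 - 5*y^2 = 48*d^3 + d^2*(70*y - 12) + d*(17*y^2 - 10*y) - 5*y^3 + 2*y^2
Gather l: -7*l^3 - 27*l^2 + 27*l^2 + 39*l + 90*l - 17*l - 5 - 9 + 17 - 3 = -7*l^3 + 112*l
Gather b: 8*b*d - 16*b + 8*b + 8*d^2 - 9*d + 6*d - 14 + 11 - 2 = b*(8*d - 8) + 8*d^2 - 3*d - 5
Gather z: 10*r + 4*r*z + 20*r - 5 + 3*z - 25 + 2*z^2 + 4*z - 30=30*r + 2*z^2 + z*(4*r + 7) - 60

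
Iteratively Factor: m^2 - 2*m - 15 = (m - 5)*(m + 3)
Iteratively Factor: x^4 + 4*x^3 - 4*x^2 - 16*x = (x + 2)*(x^3 + 2*x^2 - 8*x) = (x + 2)*(x + 4)*(x^2 - 2*x) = x*(x + 2)*(x + 4)*(x - 2)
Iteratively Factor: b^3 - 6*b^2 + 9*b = (b - 3)*(b^2 - 3*b) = (b - 3)^2*(b)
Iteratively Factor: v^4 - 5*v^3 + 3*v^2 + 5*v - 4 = (v - 1)*(v^3 - 4*v^2 - v + 4) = (v - 1)*(v + 1)*(v^2 - 5*v + 4) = (v - 1)^2*(v + 1)*(v - 4)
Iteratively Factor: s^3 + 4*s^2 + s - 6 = (s + 2)*(s^2 + 2*s - 3) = (s - 1)*(s + 2)*(s + 3)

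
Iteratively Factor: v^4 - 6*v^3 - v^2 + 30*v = (v)*(v^3 - 6*v^2 - v + 30) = v*(v - 3)*(v^2 - 3*v - 10) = v*(v - 3)*(v + 2)*(v - 5)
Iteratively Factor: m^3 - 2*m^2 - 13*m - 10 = (m - 5)*(m^2 + 3*m + 2) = (m - 5)*(m + 2)*(m + 1)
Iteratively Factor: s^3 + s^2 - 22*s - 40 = (s + 4)*(s^2 - 3*s - 10) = (s - 5)*(s + 4)*(s + 2)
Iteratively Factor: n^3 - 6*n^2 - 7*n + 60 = (n - 5)*(n^2 - n - 12) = (n - 5)*(n + 3)*(n - 4)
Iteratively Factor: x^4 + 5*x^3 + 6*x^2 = (x + 3)*(x^3 + 2*x^2) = (x + 2)*(x + 3)*(x^2) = x*(x + 2)*(x + 3)*(x)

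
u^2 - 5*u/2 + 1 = (u - 2)*(u - 1/2)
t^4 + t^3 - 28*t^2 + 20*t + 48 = (t - 4)*(t - 2)*(t + 1)*(t + 6)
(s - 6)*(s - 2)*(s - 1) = s^3 - 9*s^2 + 20*s - 12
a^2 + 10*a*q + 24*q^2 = (a + 4*q)*(a + 6*q)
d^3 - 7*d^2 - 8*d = d*(d - 8)*(d + 1)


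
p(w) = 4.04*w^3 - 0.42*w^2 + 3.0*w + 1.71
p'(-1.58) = 34.58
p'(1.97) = 48.38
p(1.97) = 36.88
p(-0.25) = 0.87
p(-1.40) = -14.40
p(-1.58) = -20.01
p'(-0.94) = 14.50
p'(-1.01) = 16.21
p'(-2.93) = 109.51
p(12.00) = 6958.35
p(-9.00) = -3004.47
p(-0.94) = -4.84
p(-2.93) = -112.31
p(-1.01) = -5.91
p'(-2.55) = 83.95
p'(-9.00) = 992.28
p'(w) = 12.12*w^2 - 0.84*w + 3.0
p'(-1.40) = 27.93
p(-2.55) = -75.66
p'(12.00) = 1738.20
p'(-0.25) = 3.97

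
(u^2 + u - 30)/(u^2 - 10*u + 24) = (u^2 + u - 30)/(u^2 - 10*u + 24)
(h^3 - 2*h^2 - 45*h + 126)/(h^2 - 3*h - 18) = (h^2 + 4*h - 21)/(h + 3)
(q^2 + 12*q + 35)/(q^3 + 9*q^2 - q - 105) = 1/(q - 3)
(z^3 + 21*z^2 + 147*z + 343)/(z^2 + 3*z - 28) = (z^2 + 14*z + 49)/(z - 4)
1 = 1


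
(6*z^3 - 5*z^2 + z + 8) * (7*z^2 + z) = 42*z^5 - 29*z^4 + 2*z^3 + 57*z^2 + 8*z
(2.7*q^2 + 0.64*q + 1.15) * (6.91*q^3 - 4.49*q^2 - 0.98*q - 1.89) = 18.657*q^5 - 7.7006*q^4 + 2.4269*q^3 - 10.8937*q^2 - 2.3366*q - 2.1735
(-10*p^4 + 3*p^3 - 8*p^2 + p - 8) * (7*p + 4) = -70*p^5 - 19*p^4 - 44*p^3 - 25*p^2 - 52*p - 32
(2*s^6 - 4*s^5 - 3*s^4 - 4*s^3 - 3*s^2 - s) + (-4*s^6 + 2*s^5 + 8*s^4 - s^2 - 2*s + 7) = -2*s^6 - 2*s^5 + 5*s^4 - 4*s^3 - 4*s^2 - 3*s + 7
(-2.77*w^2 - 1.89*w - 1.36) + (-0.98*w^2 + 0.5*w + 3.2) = -3.75*w^2 - 1.39*w + 1.84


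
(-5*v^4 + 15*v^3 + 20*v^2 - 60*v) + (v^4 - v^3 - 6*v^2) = -4*v^4 + 14*v^3 + 14*v^2 - 60*v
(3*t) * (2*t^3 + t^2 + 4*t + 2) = 6*t^4 + 3*t^3 + 12*t^2 + 6*t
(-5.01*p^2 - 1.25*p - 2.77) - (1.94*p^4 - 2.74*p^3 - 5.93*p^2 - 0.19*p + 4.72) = -1.94*p^4 + 2.74*p^3 + 0.92*p^2 - 1.06*p - 7.49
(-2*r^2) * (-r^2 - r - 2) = 2*r^4 + 2*r^3 + 4*r^2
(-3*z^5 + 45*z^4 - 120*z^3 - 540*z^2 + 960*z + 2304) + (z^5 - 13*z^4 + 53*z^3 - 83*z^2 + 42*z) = -2*z^5 + 32*z^4 - 67*z^3 - 623*z^2 + 1002*z + 2304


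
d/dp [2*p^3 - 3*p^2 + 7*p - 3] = 6*p^2 - 6*p + 7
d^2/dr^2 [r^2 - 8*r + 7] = 2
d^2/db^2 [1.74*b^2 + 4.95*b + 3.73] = 3.48000000000000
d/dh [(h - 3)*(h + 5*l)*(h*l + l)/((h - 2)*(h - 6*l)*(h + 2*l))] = l*(-(h - 3)*(h - 2)*(h + 1)*(h - 6*l)*(h + 5*l) - (h - 3)*(h - 2)*(h + 1)*(h + 2*l)*(h + 5*l) - (h - 3)*(h + 1)*(h - 6*l)*(h + 2*l)*(h + 5*l) + (h - 2)*(h - 6*l)*(h + 2*l)*((h - 3)*(h + 1) + (h - 3)*(h + 5*l) + (h + 1)*(h + 5*l)))/((h - 2)^2*(h - 6*l)^2*(h + 2*l)^2)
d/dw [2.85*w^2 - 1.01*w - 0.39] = 5.7*w - 1.01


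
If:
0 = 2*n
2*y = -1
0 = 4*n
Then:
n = 0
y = -1/2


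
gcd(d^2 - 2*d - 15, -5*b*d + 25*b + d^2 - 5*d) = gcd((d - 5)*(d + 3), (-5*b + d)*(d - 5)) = d - 5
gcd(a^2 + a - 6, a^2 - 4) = a - 2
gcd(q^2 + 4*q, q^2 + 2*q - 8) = q + 4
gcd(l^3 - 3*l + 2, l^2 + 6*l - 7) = l - 1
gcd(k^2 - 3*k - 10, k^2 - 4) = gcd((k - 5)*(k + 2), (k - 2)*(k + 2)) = k + 2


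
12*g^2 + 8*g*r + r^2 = (2*g + r)*(6*g + r)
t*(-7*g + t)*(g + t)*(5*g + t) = -35*g^3*t - 37*g^2*t^2 - g*t^3 + t^4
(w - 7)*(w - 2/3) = w^2 - 23*w/3 + 14/3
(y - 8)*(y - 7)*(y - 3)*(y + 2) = y^4 - 16*y^3 + 65*y^2 + 34*y - 336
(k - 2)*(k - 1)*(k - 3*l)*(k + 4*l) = k^4 + k^3*l - 3*k^3 - 12*k^2*l^2 - 3*k^2*l + 2*k^2 + 36*k*l^2 + 2*k*l - 24*l^2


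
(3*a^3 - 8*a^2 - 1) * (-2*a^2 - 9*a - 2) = -6*a^5 - 11*a^4 + 66*a^3 + 18*a^2 + 9*a + 2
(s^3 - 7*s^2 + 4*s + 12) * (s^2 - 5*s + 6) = s^5 - 12*s^4 + 45*s^3 - 50*s^2 - 36*s + 72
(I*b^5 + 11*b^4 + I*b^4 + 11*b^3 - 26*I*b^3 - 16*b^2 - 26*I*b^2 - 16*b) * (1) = I*b^5 + 11*b^4 + I*b^4 + 11*b^3 - 26*I*b^3 - 16*b^2 - 26*I*b^2 - 16*b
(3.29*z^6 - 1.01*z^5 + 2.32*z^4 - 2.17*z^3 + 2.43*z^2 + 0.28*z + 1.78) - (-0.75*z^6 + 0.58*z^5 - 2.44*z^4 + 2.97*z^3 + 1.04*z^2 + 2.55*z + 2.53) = 4.04*z^6 - 1.59*z^5 + 4.76*z^4 - 5.14*z^3 + 1.39*z^2 - 2.27*z - 0.75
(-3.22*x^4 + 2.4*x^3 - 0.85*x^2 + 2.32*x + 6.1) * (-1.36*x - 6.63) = 4.3792*x^5 + 18.0846*x^4 - 14.756*x^3 + 2.4803*x^2 - 23.6776*x - 40.443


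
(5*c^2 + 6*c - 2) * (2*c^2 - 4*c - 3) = 10*c^4 - 8*c^3 - 43*c^2 - 10*c + 6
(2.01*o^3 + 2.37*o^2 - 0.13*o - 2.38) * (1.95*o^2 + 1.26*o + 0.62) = 3.9195*o^5 + 7.1541*o^4 + 3.9789*o^3 - 3.3354*o^2 - 3.0794*o - 1.4756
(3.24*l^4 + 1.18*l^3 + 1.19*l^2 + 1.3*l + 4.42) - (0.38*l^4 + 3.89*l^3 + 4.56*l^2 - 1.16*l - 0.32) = 2.86*l^4 - 2.71*l^3 - 3.37*l^2 + 2.46*l + 4.74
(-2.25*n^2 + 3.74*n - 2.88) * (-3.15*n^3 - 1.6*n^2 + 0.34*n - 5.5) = 7.0875*n^5 - 8.181*n^4 + 2.323*n^3 + 18.2546*n^2 - 21.5492*n + 15.84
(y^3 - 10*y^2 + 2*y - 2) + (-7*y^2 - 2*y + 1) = y^3 - 17*y^2 - 1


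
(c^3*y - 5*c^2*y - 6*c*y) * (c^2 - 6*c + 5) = c^5*y - 11*c^4*y + 29*c^3*y + 11*c^2*y - 30*c*y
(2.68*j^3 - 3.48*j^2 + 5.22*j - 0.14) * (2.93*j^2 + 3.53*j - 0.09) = 7.8524*j^5 - 0.736000000000001*j^4 + 2.769*j^3 + 18.3296*j^2 - 0.964*j + 0.0126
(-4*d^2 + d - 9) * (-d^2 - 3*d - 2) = 4*d^4 + 11*d^3 + 14*d^2 + 25*d + 18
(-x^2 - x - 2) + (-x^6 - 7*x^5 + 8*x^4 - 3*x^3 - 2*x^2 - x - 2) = -x^6 - 7*x^5 + 8*x^4 - 3*x^3 - 3*x^2 - 2*x - 4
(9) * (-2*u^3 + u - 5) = -18*u^3 + 9*u - 45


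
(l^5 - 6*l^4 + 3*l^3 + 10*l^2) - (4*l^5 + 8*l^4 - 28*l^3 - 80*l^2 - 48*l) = -3*l^5 - 14*l^4 + 31*l^3 + 90*l^2 + 48*l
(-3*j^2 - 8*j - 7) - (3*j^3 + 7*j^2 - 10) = -3*j^3 - 10*j^2 - 8*j + 3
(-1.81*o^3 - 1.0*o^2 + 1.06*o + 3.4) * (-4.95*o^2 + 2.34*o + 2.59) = 8.9595*o^5 + 0.7146*o^4 - 12.2749*o^3 - 16.9396*o^2 + 10.7014*o + 8.806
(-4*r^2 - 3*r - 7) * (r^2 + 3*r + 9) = -4*r^4 - 15*r^3 - 52*r^2 - 48*r - 63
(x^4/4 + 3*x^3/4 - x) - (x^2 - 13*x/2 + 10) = x^4/4 + 3*x^3/4 - x^2 + 11*x/2 - 10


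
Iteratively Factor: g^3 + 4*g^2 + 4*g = (g + 2)*(g^2 + 2*g) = (g + 2)^2*(g)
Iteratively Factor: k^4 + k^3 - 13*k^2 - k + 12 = (k - 3)*(k^3 + 4*k^2 - k - 4) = (k - 3)*(k + 4)*(k^2 - 1) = (k - 3)*(k + 1)*(k + 4)*(k - 1)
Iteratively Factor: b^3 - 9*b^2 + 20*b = (b - 4)*(b^2 - 5*b) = b*(b - 4)*(b - 5)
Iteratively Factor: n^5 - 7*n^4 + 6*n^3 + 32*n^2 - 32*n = (n - 4)*(n^4 - 3*n^3 - 6*n^2 + 8*n) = (n - 4)*(n + 2)*(n^3 - 5*n^2 + 4*n) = (n - 4)^2*(n + 2)*(n^2 - n) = n*(n - 4)^2*(n + 2)*(n - 1)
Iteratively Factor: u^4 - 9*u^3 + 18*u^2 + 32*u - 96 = (u - 4)*(u^3 - 5*u^2 - 2*u + 24) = (u - 4)*(u - 3)*(u^2 - 2*u - 8) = (u - 4)^2*(u - 3)*(u + 2)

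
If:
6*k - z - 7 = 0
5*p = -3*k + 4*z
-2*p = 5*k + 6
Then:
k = 26/67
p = -266/67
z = -313/67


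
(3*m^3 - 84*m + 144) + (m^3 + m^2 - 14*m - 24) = 4*m^3 + m^2 - 98*m + 120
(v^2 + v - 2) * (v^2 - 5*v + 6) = v^4 - 4*v^3 - v^2 + 16*v - 12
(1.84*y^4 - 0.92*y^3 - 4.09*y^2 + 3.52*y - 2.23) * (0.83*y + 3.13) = 1.5272*y^5 + 4.9956*y^4 - 6.2743*y^3 - 9.8801*y^2 + 9.1667*y - 6.9799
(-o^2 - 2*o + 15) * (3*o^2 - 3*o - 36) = -3*o^4 - 3*o^3 + 87*o^2 + 27*o - 540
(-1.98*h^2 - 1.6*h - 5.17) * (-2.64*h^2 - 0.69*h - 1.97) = 5.2272*h^4 + 5.5902*h^3 + 18.6534*h^2 + 6.7193*h + 10.1849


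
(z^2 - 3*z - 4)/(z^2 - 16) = (z + 1)/(z + 4)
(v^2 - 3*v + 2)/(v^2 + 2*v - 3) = (v - 2)/(v + 3)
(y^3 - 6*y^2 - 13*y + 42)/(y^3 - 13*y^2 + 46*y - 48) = (y^2 - 4*y - 21)/(y^2 - 11*y + 24)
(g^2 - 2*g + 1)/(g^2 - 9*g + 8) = (g - 1)/(g - 8)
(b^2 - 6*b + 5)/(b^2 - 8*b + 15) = (b - 1)/(b - 3)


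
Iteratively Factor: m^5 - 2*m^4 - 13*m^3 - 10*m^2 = (m)*(m^4 - 2*m^3 - 13*m^2 - 10*m) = m*(m + 1)*(m^3 - 3*m^2 - 10*m) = m*(m - 5)*(m + 1)*(m^2 + 2*m) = m^2*(m - 5)*(m + 1)*(m + 2)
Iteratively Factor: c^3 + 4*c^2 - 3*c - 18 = (c + 3)*(c^2 + c - 6) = (c + 3)^2*(c - 2)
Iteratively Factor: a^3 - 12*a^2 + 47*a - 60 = (a - 3)*(a^2 - 9*a + 20) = (a - 4)*(a - 3)*(a - 5)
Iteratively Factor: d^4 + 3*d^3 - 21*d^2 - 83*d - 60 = (d - 5)*(d^3 + 8*d^2 + 19*d + 12) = (d - 5)*(d + 3)*(d^2 + 5*d + 4) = (d - 5)*(d + 3)*(d + 4)*(d + 1)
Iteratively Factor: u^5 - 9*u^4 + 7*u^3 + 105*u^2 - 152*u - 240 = (u - 5)*(u^4 - 4*u^3 - 13*u^2 + 40*u + 48) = (u - 5)*(u - 4)*(u^3 - 13*u - 12) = (u - 5)*(u - 4)*(u + 1)*(u^2 - u - 12) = (u - 5)*(u - 4)*(u + 1)*(u + 3)*(u - 4)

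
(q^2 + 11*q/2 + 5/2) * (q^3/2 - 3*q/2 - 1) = q^5/2 + 11*q^4/4 - q^3/4 - 37*q^2/4 - 37*q/4 - 5/2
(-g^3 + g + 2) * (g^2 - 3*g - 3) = -g^5 + 3*g^4 + 4*g^3 - g^2 - 9*g - 6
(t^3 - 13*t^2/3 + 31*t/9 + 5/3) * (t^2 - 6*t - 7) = t^5 - 31*t^4/3 + 202*t^3/9 + 34*t^2/3 - 307*t/9 - 35/3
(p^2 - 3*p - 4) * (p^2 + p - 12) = p^4 - 2*p^3 - 19*p^2 + 32*p + 48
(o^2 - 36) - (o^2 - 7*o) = 7*o - 36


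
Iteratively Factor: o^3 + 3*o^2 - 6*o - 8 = (o + 1)*(o^2 + 2*o - 8) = (o + 1)*(o + 4)*(o - 2)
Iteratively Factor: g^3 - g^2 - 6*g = (g + 2)*(g^2 - 3*g) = g*(g + 2)*(g - 3)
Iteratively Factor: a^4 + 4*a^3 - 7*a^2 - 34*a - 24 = (a - 3)*(a^3 + 7*a^2 + 14*a + 8) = (a - 3)*(a + 2)*(a^2 + 5*a + 4) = (a - 3)*(a + 2)*(a + 4)*(a + 1)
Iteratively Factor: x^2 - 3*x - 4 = (x + 1)*(x - 4)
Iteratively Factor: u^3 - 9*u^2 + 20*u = (u)*(u^2 - 9*u + 20) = u*(u - 4)*(u - 5)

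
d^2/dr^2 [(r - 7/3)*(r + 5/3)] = 2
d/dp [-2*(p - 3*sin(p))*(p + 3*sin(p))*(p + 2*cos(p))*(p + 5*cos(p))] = 14*p^3*sin(p) - 8*p^3 + 38*p^2*sin(2*p) - 42*p^2*cos(p) - 63*p*sin(p)/2 + 189*p*sin(3*p)/2 - 38*p*cos(2*p) - 2*p + 90*sin(4*p) + 63*cos(p)/2 - 63*cos(3*p)/2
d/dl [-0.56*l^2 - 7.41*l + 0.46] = -1.12*l - 7.41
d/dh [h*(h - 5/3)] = 2*h - 5/3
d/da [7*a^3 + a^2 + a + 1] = 21*a^2 + 2*a + 1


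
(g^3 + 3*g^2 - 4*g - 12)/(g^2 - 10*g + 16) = (g^2 + 5*g + 6)/(g - 8)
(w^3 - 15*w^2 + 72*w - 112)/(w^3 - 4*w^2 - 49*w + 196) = (w - 4)/(w + 7)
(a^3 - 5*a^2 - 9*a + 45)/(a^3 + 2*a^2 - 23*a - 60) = (a - 3)/(a + 4)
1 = 1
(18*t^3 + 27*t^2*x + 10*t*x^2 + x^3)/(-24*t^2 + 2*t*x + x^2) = (3*t^2 + 4*t*x + x^2)/(-4*t + x)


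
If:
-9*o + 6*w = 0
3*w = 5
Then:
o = 10/9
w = 5/3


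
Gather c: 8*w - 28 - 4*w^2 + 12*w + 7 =-4*w^2 + 20*w - 21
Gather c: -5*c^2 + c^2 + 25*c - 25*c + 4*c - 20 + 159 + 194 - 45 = -4*c^2 + 4*c + 288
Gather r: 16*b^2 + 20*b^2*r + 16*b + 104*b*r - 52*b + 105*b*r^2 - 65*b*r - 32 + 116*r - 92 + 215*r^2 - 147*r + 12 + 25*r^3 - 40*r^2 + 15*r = 16*b^2 - 36*b + 25*r^3 + r^2*(105*b + 175) + r*(20*b^2 + 39*b - 16) - 112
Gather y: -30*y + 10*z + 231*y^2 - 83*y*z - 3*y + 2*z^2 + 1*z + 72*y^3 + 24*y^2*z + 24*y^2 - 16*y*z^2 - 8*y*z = 72*y^3 + y^2*(24*z + 255) + y*(-16*z^2 - 91*z - 33) + 2*z^2 + 11*z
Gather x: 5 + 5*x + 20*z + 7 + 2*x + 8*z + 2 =7*x + 28*z + 14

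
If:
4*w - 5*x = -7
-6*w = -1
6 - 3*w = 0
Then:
No Solution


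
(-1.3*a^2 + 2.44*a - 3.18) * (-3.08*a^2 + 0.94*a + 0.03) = 4.004*a^4 - 8.7372*a^3 + 12.049*a^2 - 2.916*a - 0.0954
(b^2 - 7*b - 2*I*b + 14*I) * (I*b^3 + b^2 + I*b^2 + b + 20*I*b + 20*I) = I*b^5 + 3*b^4 - 6*I*b^4 - 18*b^3 + 11*I*b^3 + 19*b^2 - 108*I*b^2 - 240*b - 126*I*b - 280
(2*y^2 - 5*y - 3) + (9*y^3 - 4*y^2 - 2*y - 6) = 9*y^3 - 2*y^2 - 7*y - 9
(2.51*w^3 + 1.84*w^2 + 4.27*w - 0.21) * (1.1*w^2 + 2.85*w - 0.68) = 2.761*w^5 + 9.1775*w^4 + 8.2342*w^3 + 10.6873*w^2 - 3.5021*w + 0.1428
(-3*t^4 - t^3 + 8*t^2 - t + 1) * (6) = -18*t^4 - 6*t^3 + 48*t^2 - 6*t + 6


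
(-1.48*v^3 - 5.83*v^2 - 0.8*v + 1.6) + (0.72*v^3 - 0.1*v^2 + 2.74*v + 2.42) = -0.76*v^3 - 5.93*v^2 + 1.94*v + 4.02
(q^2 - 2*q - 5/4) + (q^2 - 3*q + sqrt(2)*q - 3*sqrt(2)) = 2*q^2 - 5*q + sqrt(2)*q - 3*sqrt(2) - 5/4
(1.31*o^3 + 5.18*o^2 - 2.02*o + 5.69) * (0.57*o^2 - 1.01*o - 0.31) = 0.7467*o^5 + 1.6295*o^4 - 6.7893*o^3 + 3.6777*o^2 - 5.1207*o - 1.7639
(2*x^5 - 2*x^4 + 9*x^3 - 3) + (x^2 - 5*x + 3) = 2*x^5 - 2*x^4 + 9*x^3 + x^2 - 5*x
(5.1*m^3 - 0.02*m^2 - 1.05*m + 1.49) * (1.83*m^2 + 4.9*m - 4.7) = 9.333*m^5 + 24.9534*m^4 - 25.9895*m^3 - 2.3243*m^2 + 12.236*m - 7.003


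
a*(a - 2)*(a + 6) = a^3 + 4*a^2 - 12*a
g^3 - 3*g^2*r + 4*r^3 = (g - 2*r)^2*(g + r)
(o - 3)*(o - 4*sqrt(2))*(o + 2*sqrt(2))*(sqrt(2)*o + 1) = sqrt(2)*o^4 - 3*sqrt(2)*o^3 - 3*o^3 - 18*sqrt(2)*o^2 + 9*o^2 - 16*o + 54*sqrt(2)*o + 48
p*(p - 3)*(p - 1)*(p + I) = p^4 - 4*p^3 + I*p^3 + 3*p^2 - 4*I*p^2 + 3*I*p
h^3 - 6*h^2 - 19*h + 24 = (h - 8)*(h - 1)*(h + 3)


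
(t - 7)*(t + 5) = t^2 - 2*t - 35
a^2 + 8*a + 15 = (a + 3)*(a + 5)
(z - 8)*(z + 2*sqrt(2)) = z^2 - 8*z + 2*sqrt(2)*z - 16*sqrt(2)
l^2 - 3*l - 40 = (l - 8)*(l + 5)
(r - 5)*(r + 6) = r^2 + r - 30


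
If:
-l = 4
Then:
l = -4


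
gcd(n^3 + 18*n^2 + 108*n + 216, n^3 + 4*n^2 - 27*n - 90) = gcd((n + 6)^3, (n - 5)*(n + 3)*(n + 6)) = n + 6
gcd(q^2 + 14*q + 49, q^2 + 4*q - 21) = q + 7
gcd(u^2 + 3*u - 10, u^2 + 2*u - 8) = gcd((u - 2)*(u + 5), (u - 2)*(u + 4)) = u - 2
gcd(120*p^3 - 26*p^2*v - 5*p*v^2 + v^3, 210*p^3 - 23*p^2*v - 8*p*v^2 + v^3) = 30*p^2 + p*v - v^2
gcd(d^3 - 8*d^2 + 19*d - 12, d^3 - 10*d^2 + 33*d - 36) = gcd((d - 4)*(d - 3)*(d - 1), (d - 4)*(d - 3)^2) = d^2 - 7*d + 12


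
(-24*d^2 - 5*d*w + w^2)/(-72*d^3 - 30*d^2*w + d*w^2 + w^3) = (-8*d + w)/(-24*d^2 - 2*d*w + w^2)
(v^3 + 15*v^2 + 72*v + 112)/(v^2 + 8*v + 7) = (v^2 + 8*v + 16)/(v + 1)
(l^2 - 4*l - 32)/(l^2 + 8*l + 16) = (l - 8)/(l + 4)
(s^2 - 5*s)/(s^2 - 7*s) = (s - 5)/(s - 7)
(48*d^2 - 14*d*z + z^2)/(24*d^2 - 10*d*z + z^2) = (-8*d + z)/(-4*d + z)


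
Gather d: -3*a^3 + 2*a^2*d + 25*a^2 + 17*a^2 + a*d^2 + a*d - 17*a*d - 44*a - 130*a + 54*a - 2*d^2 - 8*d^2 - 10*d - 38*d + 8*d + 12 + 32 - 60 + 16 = -3*a^3 + 42*a^2 - 120*a + d^2*(a - 10) + d*(2*a^2 - 16*a - 40)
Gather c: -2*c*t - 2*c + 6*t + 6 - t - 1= c*(-2*t - 2) + 5*t + 5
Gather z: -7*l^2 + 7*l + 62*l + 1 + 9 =-7*l^2 + 69*l + 10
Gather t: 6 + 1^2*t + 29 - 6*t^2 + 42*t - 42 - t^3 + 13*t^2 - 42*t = -t^3 + 7*t^2 + t - 7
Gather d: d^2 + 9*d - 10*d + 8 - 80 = d^2 - d - 72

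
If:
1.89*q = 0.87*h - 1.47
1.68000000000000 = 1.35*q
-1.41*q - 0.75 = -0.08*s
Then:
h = 4.39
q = 1.24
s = 31.31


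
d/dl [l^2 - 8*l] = 2*l - 8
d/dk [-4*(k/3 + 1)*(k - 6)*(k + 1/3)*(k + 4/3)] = -16*k^3/3 + 16*k^2/3 + 1624*k/27 + 376/9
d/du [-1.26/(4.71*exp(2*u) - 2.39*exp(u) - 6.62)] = (11.8692*exp(u) - 3.0114)*exp(u)/(-4.71*exp(2*u) + 2.39*exp(u) + 6.62)^2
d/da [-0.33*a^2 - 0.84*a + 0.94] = -0.66*a - 0.84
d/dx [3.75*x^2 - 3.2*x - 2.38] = 7.5*x - 3.2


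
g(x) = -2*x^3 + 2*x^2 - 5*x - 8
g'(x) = -6*x^2 + 4*x - 5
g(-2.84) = 68.14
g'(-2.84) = -64.75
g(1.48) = -17.50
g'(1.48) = -12.22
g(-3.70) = 139.19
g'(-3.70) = -101.94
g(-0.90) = -0.42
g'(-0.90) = -13.46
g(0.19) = -8.89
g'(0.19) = -4.46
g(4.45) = -166.89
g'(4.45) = -106.02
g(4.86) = -214.64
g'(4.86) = -127.28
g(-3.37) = 108.11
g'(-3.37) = -86.62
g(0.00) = -8.00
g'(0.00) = -5.00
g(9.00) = -1349.00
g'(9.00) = -455.00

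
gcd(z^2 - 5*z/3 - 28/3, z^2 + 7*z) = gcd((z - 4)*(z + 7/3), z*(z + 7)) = 1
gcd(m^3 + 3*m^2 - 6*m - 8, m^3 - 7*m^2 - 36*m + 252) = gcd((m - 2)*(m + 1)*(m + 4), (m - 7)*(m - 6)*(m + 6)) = 1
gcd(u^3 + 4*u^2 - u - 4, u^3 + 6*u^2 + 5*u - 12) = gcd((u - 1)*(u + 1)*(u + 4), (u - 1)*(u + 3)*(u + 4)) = u^2 + 3*u - 4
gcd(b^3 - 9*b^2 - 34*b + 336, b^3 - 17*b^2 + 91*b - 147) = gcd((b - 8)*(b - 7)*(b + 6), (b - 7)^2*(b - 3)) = b - 7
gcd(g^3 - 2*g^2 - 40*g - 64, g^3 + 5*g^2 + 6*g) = g + 2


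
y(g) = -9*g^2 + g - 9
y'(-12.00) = 217.00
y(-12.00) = -1317.00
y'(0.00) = 1.00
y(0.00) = -9.00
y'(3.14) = -55.52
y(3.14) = -94.60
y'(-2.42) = 44.56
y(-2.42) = -64.13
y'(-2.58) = 47.44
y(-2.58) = -71.49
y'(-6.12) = 111.16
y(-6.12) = -352.21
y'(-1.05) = 19.90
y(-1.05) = -19.97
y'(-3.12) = 57.16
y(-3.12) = -99.73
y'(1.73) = -30.14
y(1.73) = -34.21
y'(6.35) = -113.30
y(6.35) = -365.55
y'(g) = 1 - 18*g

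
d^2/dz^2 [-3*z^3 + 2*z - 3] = -18*z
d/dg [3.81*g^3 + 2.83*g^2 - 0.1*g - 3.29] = 11.43*g^2 + 5.66*g - 0.1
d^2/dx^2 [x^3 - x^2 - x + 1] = 6*x - 2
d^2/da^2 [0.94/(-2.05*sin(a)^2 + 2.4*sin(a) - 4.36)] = (15.8014*sin(a)^4 - 13.8744*sin(a)^3 - 51.89458*sin(a)^2 + 37.58496*sin(a) + 5.97464)/(2.05*sin(a)^2 - 2.4*sin(a) + 4.36)^3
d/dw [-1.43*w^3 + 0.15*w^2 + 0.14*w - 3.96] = -4.29*w^2 + 0.3*w + 0.14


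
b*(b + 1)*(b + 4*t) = b^3 + 4*b^2*t + b^2 + 4*b*t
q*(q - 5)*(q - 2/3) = q^3 - 17*q^2/3 + 10*q/3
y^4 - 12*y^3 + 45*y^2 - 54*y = y*(y - 6)*(y - 3)^2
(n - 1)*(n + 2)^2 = n^3 + 3*n^2 - 4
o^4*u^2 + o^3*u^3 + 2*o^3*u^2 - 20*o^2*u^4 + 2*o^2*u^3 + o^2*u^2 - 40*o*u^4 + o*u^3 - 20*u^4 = (o - 4*u)*(o + 5*u)*(o*u + u)^2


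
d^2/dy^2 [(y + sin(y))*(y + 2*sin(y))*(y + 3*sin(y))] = -6*y^2*sin(y) + 24*y*cos(y) + 22*y*cos(2*y) + 6*y + 15*sin(y)/2 + 22*sin(2*y) + 27*sin(3*y)/2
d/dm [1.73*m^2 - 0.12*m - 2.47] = 3.46*m - 0.12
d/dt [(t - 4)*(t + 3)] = 2*t - 1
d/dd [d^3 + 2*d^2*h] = d*(3*d + 4*h)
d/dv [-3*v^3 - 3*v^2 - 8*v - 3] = -9*v^2 - 6*v - 8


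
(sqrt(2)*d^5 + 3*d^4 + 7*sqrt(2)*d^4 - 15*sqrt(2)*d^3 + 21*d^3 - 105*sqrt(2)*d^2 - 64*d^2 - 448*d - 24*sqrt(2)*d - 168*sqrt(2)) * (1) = sqrt(2)*d^5 + 3*d^4 + 7*sqrt(2)*d^4 - 15*sqrt(2)*d^3 + 21*d^3 - 105*sqrt(2)*d^2 - 64*d^2 - 448*d - 24*sqrt(2)*d - 168*sqrt(2)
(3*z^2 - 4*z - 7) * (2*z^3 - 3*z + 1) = 6*z^5 - 8*z^4 - 23*z^3 + 15*z^2 + 17*z - 7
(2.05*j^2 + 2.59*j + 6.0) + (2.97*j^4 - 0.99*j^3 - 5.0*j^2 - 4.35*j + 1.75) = 2.97*j^4 - 0.99*j^3 - 2.95*j^2 - 1.76*j + 7.75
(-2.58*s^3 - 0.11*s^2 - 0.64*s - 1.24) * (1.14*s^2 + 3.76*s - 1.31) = -2.9412*s^5 - 9.8262*s^4 + 2.2366*s^3 - 3.6759*s^2 - 3.824*s + 1.6244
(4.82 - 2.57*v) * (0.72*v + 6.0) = -1.8504*v^2 - 11.9496*v + 28.92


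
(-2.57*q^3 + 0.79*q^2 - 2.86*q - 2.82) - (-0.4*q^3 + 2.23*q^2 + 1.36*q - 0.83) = -2.17*q^3 - 1.44*q^2 - 4.22*q - 1.99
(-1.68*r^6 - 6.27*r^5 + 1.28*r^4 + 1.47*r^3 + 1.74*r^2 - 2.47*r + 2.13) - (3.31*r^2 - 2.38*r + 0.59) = -1.68*r^6 - 6.27*r^5 + 1.28*r^4 + 1.47*r^3 - 1.57*r^2 - 0.0900000000000003*r + 1.54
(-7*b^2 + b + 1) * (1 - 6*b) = 42*b^3 - 13*b^2 - 5*b + 1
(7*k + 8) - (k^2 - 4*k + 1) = -k^2 + 11*k + 7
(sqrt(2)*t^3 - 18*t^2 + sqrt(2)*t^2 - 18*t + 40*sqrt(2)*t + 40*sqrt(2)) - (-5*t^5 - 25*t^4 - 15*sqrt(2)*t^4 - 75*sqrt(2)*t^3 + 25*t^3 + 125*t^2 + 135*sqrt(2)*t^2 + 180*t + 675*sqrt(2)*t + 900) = 5*t^5 + 15*sqrt(2)*t^4 + 25*t^4 - 25*t^3 + 76*sqrt(2)*t^3 - 134*sqrt(2)*t^2 - 143*t^2 - 635*sqrt(2)*t - 198*t - 900 + 40*sqrt(2)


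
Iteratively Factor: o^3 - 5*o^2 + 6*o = (o - 3)*(o^2 - 2*o) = (o - 3)*(o - 2)*(o)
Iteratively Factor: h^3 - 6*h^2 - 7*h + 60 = (h + 3)*(h^2 - 9*h + 20) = (h - 5)*(h + 3)*(h - 4)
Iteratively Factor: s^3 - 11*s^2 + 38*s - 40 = (s - 4)*(s^2 - 7*s + 10) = (s - 4)*(s - 2)*(s - 5)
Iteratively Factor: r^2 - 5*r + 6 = (r - 3)*(r - 2)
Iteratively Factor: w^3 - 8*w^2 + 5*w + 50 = (w - 5)*(w^2 - 3*w - 10) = (w - 5)^2*(w + 2)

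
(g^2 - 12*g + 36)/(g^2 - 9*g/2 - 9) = 2*(g - 6)/(2*g + 3)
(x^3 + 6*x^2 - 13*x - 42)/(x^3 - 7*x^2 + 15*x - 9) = (x^2 + 9*x + 14)/(x^2 - 4*x + 3)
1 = 1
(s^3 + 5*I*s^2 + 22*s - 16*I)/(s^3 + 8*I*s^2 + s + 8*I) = (s - 2*I)/(s + I)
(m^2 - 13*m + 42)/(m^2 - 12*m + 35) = (m - 6)/(m - 5)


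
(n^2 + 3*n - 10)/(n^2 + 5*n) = (n - 2)/n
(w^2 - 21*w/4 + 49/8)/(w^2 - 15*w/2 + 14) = (w - 7/4)/(w - 4)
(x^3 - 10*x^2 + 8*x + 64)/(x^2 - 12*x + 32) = x + 2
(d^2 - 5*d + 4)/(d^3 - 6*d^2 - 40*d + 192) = (d - 1)/(d^2 - 2*d - 48)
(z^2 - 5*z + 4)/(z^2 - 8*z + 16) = (z - 1)/(z - 4)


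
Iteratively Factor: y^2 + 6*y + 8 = (y + 4)*(y + 2)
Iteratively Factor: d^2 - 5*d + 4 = (d - 1)*(d - 4)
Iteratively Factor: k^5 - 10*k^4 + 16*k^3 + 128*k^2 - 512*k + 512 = (k + 4)*(k^4 - 14*k^3 + 72*k^2 - 160*k + 128) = (k - 2)*(k + 4)*(k^3 - 12*k^2 + 48*k - 64) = (k - 4)*(k - 2)*(k + 4)*(k^2 - 8*k + 16) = (k - 4)^2*(k - 2)*(k + 4)*(k - 4)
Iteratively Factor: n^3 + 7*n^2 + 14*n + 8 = (n + 1)*(n^2 + 6*n + 8) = (n + 1)*(n + 4)*(n + 2)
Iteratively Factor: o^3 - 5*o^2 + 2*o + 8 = (o - 4)*(o^2 - o - 2) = (o - 4)*(o + 1)*(o - 2)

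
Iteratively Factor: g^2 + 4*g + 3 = (g + 1)*(g + 3)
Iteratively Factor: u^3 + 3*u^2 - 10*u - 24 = (u + 2)*(u^2 + u - 12) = (u - 3)*(u + 2)*(u + 4)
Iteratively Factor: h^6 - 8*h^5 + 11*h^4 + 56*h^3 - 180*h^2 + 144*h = (h - 2)*(h^5 - 6*h^4 - h^3 + 54*h^2 - 72*h) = (h - 4)*(h - 2)*(h^4 - 2*h^3 - 9*h^2 + 18*h) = (h - 4)*(h - 2)^2*(h^3 - 9*h) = h*(h - 4)*(h - 2)^2*(h^2 - 9) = h*(h - 4)*(h - 3)*(h - 2)^2*(h + 3)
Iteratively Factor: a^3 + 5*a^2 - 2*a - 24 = (a - 2)*(a^2 + 7*a + 12) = (a - 2)*(a + 4)*(a + 3)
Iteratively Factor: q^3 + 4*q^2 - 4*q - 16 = (q - 2)*(q^2 + 6*q + 8) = (q - 2)*(q + 2)*(q + 4)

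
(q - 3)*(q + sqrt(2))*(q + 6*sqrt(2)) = q^3 - 3*q^2 + 7*sqrt(2)*q^2 - 21*sqrt(2)*q + 12*q - 36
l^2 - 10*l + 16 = (l - 8)*(l - 2)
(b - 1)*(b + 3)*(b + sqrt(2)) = b^3 + sqrt(2)*b^2 + 2*b^2 - 3*b + 2*sqrt(2)*b - 3*sqrt(2)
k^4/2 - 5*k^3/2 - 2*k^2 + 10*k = k*(k/2 + 1)*(k - 5)*(k - 2)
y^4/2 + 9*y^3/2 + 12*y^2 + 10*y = y*(y/2 + 1)*(y + 2)*(y + 5)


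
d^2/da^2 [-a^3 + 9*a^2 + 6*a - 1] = 18 - 6*a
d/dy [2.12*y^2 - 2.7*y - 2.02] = 4.24*y - 2.7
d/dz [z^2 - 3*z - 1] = 2*z - 3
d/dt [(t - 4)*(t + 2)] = 2*t - 2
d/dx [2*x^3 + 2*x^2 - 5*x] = 6*x^2 + 4*x - 5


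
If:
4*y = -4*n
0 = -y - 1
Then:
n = 1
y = -1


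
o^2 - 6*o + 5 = (o - 5)*(o - 1)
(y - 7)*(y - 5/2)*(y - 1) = y^3 - 21*y^2/2 + 27*y - 35/2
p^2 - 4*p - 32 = (p - 8)*(p + 4)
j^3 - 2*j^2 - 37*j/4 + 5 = (j - 4)*(j - 1/2)*(j + 5/2)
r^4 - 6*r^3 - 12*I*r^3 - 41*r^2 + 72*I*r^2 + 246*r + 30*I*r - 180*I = (r - 6)*(r - 6*I)*(r - 5*I)*(r - I)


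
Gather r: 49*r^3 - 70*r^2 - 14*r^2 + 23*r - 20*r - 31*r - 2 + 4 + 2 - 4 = 49*r^3 - 84*r^2 - 28*r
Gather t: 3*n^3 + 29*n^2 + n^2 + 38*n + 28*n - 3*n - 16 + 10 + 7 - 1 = 3*n^3 + 30*n^2 + 63*n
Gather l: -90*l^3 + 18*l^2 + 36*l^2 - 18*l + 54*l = -90*l^3 + 54*l^2 + 36*l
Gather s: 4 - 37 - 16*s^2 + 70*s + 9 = -16*s^2 + 70*s - 24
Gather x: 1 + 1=2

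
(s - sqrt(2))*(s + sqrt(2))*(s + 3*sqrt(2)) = s^3 + 3*sqrt(2)*s^2 - 2*s - 6*sqrt(2)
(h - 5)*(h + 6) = h^2 + h - 30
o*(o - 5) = o^2 - 5*o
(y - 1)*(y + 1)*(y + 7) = y^3 + 7*y^2 - y - 7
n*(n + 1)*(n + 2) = n^3 + 3*n^2 + 2*n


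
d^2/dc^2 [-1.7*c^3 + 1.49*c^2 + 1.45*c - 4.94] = 2.98 - 10.2*c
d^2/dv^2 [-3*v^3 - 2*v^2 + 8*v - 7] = -18*v - 4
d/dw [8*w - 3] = 8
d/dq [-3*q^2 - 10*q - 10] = -6*q - 10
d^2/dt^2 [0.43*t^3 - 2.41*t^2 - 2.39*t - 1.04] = 2.58*t - 4.82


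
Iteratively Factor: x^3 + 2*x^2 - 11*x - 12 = (x + 4)*(x^2 - 2*x - 3) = (x + 1)*(x + 4)*(x - 3)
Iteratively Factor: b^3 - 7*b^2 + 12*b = (b - 3)*(b^2 - 4*b) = (b - 4)*(b - 3)*(b)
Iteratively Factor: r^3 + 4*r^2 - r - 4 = (r - 1)*(r^2 + 5*r + 4) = (r - 1)*(r + 1)*(r + 4)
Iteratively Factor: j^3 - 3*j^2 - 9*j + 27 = (j + 3)*(j^2 - 6*j + 9) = (j - 3)*(j + 3)*(j - 3)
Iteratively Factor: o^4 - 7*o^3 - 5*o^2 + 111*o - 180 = (o - 5)*(o^3 - 2*o^2 - 15*o + 36) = (o - 5)*(o + 4)*(o^2 - 6*o + 9) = (o - 5)*(o - 3)*(o + 4)*(o - 3)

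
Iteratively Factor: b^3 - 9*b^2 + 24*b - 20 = (b - 2)*(b^2 - 7*b + 10) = (b - 5)*(b - 2)*(b - 2)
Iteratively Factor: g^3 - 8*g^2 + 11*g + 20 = (g - 4)*(g^2 - 4*g - 5) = (g - 4)*(g + 1)*(g - 5)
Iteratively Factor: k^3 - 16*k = (k + 4)*(k^2 - 4*k) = k*(k + 4)*(k - 4)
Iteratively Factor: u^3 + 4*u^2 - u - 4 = (u + 4)*(u^2 - 1) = (u + 1)*(u + 4)*(u - 1)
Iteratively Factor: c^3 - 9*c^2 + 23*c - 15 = (c - 5)*(c^2 - 4*c + 3) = (c - 5)*(c - 1)*(c - 3)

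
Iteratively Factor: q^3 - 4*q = (q)*(q^2 - 4) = q*(q - 2)*(q + 2)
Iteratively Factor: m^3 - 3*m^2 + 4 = (m - 2)*(m^2 - m - 2) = (m - 2)*(m + 1)*(m - 2)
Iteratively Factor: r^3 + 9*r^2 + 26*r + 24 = (r + 3)*(r^2 + 6*r + 8) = (r + 3)*(r + 4)*(r + 2)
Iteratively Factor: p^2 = (p)*(p)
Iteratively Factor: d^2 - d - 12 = (d - 4)*(d + 3)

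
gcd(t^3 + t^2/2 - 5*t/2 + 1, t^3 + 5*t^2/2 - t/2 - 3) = t^2 + t - 2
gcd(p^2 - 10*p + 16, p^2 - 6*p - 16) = p - 8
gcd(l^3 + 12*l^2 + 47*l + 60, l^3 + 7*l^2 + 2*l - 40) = l^2 + 9*l + 20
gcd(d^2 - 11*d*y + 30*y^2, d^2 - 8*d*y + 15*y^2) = -d + 5*y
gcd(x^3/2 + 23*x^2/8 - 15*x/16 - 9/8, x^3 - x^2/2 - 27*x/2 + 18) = 1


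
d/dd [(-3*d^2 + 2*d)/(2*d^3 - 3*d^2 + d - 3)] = (6*d^4 - 8*d^3 + 3*d^2 + 18*d - 6)/(4*d^6 - 12*d^5 + 13*d^4 - 18*d^3 + 19*d^2 - 6*d + 9)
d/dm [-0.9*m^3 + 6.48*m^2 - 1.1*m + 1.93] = -2.7*m^2 + 12.96*m - 1.1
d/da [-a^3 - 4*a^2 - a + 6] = -3*a^2 - 8*a - 1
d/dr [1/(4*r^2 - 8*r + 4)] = (1 - r)/(2*(r^2 - 2*r + 1)^2)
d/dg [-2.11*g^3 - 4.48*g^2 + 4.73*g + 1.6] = -6.33*g^2 - 8.96*g + 4.73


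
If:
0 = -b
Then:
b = 0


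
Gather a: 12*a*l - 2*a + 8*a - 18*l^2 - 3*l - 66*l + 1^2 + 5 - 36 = a*(12*l + 6) - 18*l^2 - 69*l - 30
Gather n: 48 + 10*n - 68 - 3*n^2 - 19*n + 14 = -3*n^2 - 9*n - 6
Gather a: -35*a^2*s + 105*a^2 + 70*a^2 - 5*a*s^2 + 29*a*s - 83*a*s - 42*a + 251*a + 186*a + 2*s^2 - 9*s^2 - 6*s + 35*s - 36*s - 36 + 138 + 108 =a^2*(175 - 35*s) + a*(-5*s^2 - 54*s + 395) - 7*s^2 - 7*s + 210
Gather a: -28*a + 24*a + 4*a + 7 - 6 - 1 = 0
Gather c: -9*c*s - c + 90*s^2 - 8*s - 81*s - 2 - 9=c*(-9*s - 1) + 90*s^2 - 89*s - 11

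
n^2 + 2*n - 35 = (n - 5)*(n + 7)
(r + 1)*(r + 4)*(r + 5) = r^3 + 10*r^2 + 29*r + 20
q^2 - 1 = (q - 1)*(q + 1)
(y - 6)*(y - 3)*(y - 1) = y^3 - 10*y^2 + 27*y - 18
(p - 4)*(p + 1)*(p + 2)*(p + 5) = p^4 + 4*p^3 - 15*p^2 - 58*p - 40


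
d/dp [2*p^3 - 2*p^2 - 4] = 2*p*(3*p - 2)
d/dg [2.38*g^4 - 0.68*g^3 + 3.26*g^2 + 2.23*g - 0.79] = 9.52*g^3 - 2.04*g^2 + 6.52*g + 2.23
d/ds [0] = 0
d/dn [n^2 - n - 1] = 2*n - 1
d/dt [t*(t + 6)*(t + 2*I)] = 3*t^2 + 4*t*(3 + I) + 12*I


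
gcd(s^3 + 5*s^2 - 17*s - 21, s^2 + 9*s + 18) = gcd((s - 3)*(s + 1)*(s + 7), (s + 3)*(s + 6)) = 1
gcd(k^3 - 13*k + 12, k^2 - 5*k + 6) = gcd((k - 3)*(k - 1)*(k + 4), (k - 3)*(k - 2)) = k - 3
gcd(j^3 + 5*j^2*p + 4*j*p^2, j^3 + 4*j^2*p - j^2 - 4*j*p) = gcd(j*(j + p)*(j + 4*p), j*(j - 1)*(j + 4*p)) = j^2 + 4*j*p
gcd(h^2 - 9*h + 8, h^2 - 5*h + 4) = h - 1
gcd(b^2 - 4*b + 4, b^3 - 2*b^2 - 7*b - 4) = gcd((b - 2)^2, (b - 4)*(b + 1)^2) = 1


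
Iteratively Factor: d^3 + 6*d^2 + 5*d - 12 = (d + 3)*(d^2 + 3*d - 4) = (d - 1)*(d + 3)*(d + 4)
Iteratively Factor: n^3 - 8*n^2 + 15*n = (n - 5)*(n^2 - 3*n) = n*(n - 5)*(n - 3)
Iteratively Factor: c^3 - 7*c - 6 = (c + 1)*(c^2 - c - 6) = (c - 3)*(c + 1)*(c + 2)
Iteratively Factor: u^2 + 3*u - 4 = (u + 4)*(u - 1)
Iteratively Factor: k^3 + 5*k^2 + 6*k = (k + 2)*(k^2 + 3*k) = k*(k + 2)*(k + 3)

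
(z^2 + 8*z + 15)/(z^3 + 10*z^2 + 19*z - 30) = (z + 3)/(z^2 + 5*z - 6)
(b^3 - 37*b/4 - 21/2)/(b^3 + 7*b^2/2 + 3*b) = (b - 7/2)/b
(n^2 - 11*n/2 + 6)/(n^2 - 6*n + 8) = (n - 3/2)/(n - 2)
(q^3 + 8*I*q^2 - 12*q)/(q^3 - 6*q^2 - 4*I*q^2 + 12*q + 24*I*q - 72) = q*(q + 6*I)/(q^2 - 6*q*(1 + I) + 36*I)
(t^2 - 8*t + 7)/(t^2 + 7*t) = (t^2 - 8*t + 7)/(t*(t + 7))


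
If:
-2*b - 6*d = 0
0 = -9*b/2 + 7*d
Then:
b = 0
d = 0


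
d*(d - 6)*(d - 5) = d^3 - 11*d^2 + 30*d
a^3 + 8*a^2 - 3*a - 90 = (a - 3)*(a + 5)*(a + 6)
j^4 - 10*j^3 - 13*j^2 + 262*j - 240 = (j - 8)*(j - 6)*(j - 1)*(j + 5)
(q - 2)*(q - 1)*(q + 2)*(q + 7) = q^4 + 6*q^3 - 11*q^2 - 24*q + 28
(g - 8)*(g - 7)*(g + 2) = g^3 - 13*g^2 + 26*g + 112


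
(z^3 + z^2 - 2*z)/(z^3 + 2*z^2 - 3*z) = (z + 2)/(z + 3)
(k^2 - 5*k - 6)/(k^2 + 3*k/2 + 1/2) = 2*(k - 6)/(2*k + 1)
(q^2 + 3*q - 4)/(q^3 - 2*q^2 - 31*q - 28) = (q - 1)/(q^2 - 6*q - 7)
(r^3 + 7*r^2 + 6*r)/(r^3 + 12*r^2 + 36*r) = (r + 1)/(r + 6)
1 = 1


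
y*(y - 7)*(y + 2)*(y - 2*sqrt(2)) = y^4 - 5*y^3 - 2*sqrt(2)*y^3 - 14*y^2 + 10*sqrt(2)*y^2 + 28*sqrt(2)*y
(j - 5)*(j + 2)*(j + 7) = j^3 + 4*j^2 - 31*j - 70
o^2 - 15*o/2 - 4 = (o - 8)*(o + 1/2)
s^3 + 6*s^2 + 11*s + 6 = (s + 1)*(s + 2)*(s + 3)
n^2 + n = n*(n + 1)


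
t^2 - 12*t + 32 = (t - 8)*(t - 4)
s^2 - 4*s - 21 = (s - 7)*(s + 3)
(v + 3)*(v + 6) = v^2 + 9*v + 18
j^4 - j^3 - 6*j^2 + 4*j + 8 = (j - 2)^2*(j + 1)*(j + 2)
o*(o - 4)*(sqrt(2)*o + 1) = sqrt(2)*o^3 - 4*sqrt(2)*o^2 + o^2 - 4*o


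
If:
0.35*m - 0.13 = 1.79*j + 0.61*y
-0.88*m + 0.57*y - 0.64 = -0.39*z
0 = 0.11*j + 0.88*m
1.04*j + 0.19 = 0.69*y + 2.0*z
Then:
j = -0.70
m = 0.09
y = 1.89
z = -0.92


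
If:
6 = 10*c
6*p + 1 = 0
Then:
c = 3/5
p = -1/6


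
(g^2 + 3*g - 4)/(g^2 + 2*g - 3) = (g + 4)/(g + 3)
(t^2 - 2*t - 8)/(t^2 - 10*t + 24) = (t + 2)/(t - 6)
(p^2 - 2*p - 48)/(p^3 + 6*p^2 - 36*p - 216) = (p - 8)/(p^2 - 36)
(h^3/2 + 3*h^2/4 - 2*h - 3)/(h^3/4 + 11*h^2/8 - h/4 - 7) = 2*(2*h^2 + 7*h + 6)/(2*h^2 + 15*h + 28)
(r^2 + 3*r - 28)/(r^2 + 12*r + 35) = (r - 4)/(r + 5)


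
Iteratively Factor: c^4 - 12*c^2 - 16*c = (c + 2)*(c^3 - 2*c^2 - 8*c) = (c + 2)^2*(c^2 - 4*c) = c*(c + 2)^2*(c - 4)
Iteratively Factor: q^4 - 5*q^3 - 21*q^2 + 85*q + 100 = (q + 4)*(q^3 - 9*q^2 + 15*q + 25) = (q - 5)*(q + 4)*(q^2 - 4*q - 5) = (q - 5)^2*(q + 4)*(q + 1)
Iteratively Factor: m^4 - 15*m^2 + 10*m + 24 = (m + 1)*(m^3 - m^2 - 14*m + 24) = (m - 3)*(m + 1)*(m^2 + 2*m - 8) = (m - 3)*(m + 1)*(m + 4)*(m - 2)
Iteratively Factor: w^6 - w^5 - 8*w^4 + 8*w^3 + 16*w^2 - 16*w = (w - 1)*(w^5 - 8*w^3 + 16*w) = w*(w - 1)*(w^4 - 8*w^2 + 16) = w*(w - 1)*(w + 2)*(w^3 - 2*w^2 - 4*w + 8) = w*(w - 1)*(w + 2)^2*(w^2 - 4*w + 4) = w*(w - 2)*(w - 1)*(w + 2)^2*(w - 2)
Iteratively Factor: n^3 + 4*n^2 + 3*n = (n)*(n^2 + 4*n + 3) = n*(n + 1)*(n + 3)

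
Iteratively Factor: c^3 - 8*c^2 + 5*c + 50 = (c + 2)*(c^2 - 10*c + 25) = (c - 5)*(c + 2)*(c - 5)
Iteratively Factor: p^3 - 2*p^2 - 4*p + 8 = (p - 2)*(p^2 - 4) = (p - 2)*(p + 2)*(p - 2)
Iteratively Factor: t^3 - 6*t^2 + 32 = (t + 2)*(t^2 - 8*t + 16) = (t - 4)*(t + 2)*(t - 4)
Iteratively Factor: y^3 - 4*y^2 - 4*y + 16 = (y - 4)*(y^2 - 4) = (y - 4)*(y + 2)*(y - 2)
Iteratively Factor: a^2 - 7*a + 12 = (a - 3)*(a - 4)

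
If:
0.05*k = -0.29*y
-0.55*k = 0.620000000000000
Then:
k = -1.13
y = 0.19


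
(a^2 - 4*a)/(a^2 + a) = (a - 4)/(a + 1)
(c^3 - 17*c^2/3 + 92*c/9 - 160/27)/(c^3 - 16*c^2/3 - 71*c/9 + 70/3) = (9*c^2 - 36*c + 32)/(3*(3*c^2 - 11*c - 42))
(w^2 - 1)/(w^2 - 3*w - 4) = (w - 1)/(w - 4)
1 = 1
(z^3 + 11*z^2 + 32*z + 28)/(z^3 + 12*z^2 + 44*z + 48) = (z^2 + 9*z + 14)/(z^2 + 10*z + 24)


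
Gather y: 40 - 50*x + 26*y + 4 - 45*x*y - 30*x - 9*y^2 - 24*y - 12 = -80*x - 9*y^2 + y*(2 - 45*x) + 32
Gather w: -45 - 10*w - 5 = -10*w - 50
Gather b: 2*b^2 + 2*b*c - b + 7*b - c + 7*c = 2*b^2 + b*(2*c + 6) + 6*c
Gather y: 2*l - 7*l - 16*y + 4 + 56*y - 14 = -5*l + 40*y - 10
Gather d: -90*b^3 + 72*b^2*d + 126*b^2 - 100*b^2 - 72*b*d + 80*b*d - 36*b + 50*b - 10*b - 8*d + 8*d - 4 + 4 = -90*b^3 + 26*b^2 + 4*b + d*(72*b^2 + 8*b)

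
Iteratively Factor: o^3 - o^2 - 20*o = (o - 5)*(o^2 + 4*o) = (o - 5)*(o + 4)*(o)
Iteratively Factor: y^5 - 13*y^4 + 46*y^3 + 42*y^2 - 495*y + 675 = (y - 5)*(y^4 - 8*y^3 + 6*y^2 + 72*y - 135) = (y - 5)*(y - 3)*(y^3 - 5*y^2 - 9*y + 45) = (y - 5)*(y - 3)^2*(y^2 - 2*y - 15) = (y - 5)^2*(y - 3)^2*(y + 3)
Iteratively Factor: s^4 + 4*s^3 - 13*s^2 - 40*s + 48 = (s + 4)*(s^3 - 13*s + 12) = (s - 3)*(s + 4)*(s^2 + 3*s - 4) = (s - 3)*(s - 1)*(s + 4)*(s + 4)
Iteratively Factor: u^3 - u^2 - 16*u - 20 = (u + 2)*(u^2 - 3*u - 10) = (u + 2)^2*(u - 5)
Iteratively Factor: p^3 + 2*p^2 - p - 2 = (p + 1)*(p^2 + p - 2) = (p + 1)*(p + 2)*(p - 1)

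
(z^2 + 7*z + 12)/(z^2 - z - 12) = (z + 4)/(z - 4)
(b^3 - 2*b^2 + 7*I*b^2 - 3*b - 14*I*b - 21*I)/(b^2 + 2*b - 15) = (b^2 + b*(1 + 7*I) + 7*I)/(b + 5)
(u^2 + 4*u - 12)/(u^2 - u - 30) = (-u^2 - 4*u + 12)/(-u^2 + u + 30)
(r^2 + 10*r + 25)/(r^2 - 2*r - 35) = (r + 5)/(r - 7)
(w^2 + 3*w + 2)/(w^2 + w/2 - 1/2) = 2*(w + 2)/(2*w - 1)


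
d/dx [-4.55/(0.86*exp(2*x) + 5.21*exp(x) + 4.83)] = (7.826*exp(x) + 23.7055)*exp(x)/(0.86*exp(2*x) + 5.21*exp(x) + 4.83)^2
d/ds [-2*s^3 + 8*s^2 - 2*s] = -6*s^2 + 16*s - 2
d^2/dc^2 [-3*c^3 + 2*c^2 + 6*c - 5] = 4 - 18*c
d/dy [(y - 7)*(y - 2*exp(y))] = y - (y - 7)*(2*exp(y) - 1) - 2*exp(y)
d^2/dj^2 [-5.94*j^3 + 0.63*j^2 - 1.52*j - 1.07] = 1.26 - 35.64*j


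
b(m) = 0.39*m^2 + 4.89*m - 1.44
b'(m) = 0.78*m + 4.89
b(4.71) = 30.24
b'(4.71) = 8.56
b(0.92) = 3.39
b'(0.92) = 5.61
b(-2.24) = -10.44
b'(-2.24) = 3.14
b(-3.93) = -14.63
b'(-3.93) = 1.82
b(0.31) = 0.11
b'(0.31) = 5.13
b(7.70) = 59.34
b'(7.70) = 10.90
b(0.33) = 0.22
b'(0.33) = 5.15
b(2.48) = 13.09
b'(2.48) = 6.82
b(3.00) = 16.74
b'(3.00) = 7.23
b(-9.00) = -13.86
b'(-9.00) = -2.13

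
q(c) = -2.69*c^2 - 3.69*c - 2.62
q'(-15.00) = 77.01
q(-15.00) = -552.52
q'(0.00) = -3.69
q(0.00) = -2.62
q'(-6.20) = 29.67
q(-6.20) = -83.15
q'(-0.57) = -0.62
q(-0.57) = -1.39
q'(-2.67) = 10.67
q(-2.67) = -11.94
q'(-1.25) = 3.04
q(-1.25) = -2.21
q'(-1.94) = 6.75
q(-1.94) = -5.59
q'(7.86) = -45.98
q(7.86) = -197.81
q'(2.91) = -19.35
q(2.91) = -36.14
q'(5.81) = -34.95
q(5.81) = -114.86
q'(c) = -5.38*c - 3.69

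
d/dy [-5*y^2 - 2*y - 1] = -10*y - 2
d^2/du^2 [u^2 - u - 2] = 2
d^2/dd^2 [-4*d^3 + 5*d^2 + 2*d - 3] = 10 - 24*d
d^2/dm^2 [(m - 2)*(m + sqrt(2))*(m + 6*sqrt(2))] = 6*m - 4 + 14*sqrt(2)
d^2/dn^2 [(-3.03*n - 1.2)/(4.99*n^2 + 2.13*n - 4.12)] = (-(3.03*n + 1.2)*(9.98*n + 2.13)*(19.96*n + 4.26) + (90.7182*n + 24.8838)*(4.99*n^2 + 2.13*n - 4.12))/(4.99*n^2 + 2.13*n - 4.12)^3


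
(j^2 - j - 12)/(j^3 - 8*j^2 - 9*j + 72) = (j - 4)/(j^2 - 11*j + 24)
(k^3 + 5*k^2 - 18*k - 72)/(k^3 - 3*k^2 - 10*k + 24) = (k + 6)/(k - 2)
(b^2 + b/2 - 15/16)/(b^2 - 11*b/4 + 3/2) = (b + 5/4)/(b - 2)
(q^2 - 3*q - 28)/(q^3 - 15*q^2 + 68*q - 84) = (q + 4)/(q^2 - 8*q + 12)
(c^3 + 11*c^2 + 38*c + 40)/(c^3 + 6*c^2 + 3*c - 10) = (c + 4)/(c - 1)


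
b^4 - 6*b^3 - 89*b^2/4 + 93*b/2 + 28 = (b - 8)*(b - 2)*(b + 1/2)*(b + 7/2)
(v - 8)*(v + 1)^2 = v^3 - 6*v^2 - 15*v - 8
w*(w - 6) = w^2 - 6*w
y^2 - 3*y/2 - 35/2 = (y - 5)*(y + 7/2)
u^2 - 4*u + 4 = (u - 2)^2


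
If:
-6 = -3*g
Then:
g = 2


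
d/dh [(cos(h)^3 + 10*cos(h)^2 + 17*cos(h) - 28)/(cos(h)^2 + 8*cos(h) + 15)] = -(sin(h)^4 - 110*sin(h)^2 + 368*cos(h) + 4*cos(3*h) + 588)*sin(h)/((cos(h) + 3)^2*(cos(h) + 5)^2)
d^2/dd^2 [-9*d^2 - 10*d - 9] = -18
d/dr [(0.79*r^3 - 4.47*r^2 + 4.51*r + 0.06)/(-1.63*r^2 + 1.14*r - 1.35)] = (-1.2877*r^4 + 1.8012*r^3 - 0.943999999999999*r^2 + 12.2646*r - 6.1569)/(2.6569*r^4 - 3.7164*r^3 + 5.7006*r^2 - 3.078*r + 1.8225)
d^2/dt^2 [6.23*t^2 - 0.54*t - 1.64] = 12.4600000000000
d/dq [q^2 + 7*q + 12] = 2*q + 7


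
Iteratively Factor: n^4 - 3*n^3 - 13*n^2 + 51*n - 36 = (n + 4)*(n^3 - 7*n^2 + 15*n - 9) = (n - 1)*(n + 4)*(n^2 - 6*n + 9) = (n - 3)*(n - 1)*(n + 4)*(n - 3)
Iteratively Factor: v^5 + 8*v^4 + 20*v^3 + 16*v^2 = (v + 2)*(v^4 + 6*v^3 + 8*v^2) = (v + 2)*(v + 4)*(v^3 + 2*v^2) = v*(v + 2)*(v + 4)*(v^2 + 2*v) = v*(v + 2)^2*(v + 4)*(v)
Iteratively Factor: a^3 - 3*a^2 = (a - 3)*(a^2) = a*(a - 3)*(a)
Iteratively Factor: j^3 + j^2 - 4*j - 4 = (j + 1)*(j^2 - 4) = (j + 1)*(j + 2)*(j - 2)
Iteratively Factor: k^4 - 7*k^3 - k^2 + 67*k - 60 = (k - 4)*(k^3 - 3*k^2 - 13*k + 15) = (k - 5)*(k - 4)*(k^2 + 2*k - 3) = (k - 5)*(k - 4)*(k - 1)*(k + 3)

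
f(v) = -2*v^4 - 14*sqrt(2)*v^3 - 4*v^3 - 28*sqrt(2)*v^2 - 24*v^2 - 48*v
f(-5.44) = 458.84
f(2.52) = -986.34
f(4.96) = -5917.22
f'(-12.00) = 5021.19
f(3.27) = -1897.83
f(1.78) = -441.24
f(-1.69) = -1.96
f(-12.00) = -8929.45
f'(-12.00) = 5021.19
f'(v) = -8*v^3 - 42*sqrt(2)*v^2 - 12*v^2 - 56*sqrt(2)*v - 48*v - 48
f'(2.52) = -949.96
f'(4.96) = -3411.56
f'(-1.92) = -10.36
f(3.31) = -1958.80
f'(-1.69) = 1.66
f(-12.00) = -8929.45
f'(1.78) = -545.74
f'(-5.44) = -181.03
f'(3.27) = -1507.10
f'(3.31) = -1541.37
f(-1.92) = -1.02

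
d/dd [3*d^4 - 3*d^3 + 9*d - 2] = 12*d^3 - 9*d^2 + 9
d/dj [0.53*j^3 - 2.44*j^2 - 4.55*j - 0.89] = 1.59*j^2 - 4.88*j - 4.55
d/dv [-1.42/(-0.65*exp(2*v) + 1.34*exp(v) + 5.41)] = (1.9028 - 1.846*exp(v))*exp(v)/(-0.65*exp(2*v) + 1.34*exp(v) + 5.41)^2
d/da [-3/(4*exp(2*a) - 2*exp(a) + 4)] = (6*exp(a) - 3/2)*exp(a)/(2*exp(2*a) - exp(a) + 2)^2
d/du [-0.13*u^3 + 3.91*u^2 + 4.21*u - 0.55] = -0.39*u^2 + 7.82*u + 4.21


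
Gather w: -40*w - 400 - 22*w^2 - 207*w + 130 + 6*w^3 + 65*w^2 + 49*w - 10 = 6*w^3 + 43*w^2 - 198*w - 280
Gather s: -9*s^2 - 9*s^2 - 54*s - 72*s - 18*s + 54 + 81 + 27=-18*s^2 - 144*s + 162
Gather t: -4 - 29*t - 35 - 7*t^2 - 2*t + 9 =-7*t^2 - 31*t - 30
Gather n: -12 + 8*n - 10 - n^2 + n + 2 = -n^2 + 9*n - 20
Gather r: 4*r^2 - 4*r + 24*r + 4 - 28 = 4*r^2 + 20*r - 24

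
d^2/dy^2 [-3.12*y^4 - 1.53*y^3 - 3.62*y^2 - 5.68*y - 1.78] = -37.44*y^2 - 9.18*y - 7.24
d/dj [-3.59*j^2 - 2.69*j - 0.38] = -7.18*j - 2.69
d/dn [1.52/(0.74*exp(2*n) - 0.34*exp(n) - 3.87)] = (0.5168 - 2.2496*exp(n))*exp(n)/(-0.74*exp(2*n) + 0.34*exp(n) + 3.87)^2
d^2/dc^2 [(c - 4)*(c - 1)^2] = 6*c - 12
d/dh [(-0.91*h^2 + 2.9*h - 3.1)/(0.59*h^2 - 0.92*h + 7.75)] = (-0.8738*h^2 - 10.447*h + 19.623)/(0.3481*h^4 - 1.0856*h^3 + 9.9914*h^2 - 14.26*h + 60.0625)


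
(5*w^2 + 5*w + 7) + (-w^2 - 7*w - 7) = 4*w^2 - 2*w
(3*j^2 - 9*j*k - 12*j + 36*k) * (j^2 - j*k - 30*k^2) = 3*j^4 - 12*j^3*k - 12*j^3 - 81*j^2*k^2 + 48*j^2*k + 270*j*k^3 + 324*j*k^2 - 1080*k^3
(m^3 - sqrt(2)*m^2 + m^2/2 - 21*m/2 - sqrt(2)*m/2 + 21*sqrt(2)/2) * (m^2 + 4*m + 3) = m^5 - sqrt(2)*m^4 + 9*m^4/2 - 9*sqrt(2)*m^3/2 - 11*m^3/2 - 81*m^2/2 + 11*sqrt(2)*m^2/2 - 63*m/2 + 81*sqrt(2)*m/2 + 63*sqrt(2)/2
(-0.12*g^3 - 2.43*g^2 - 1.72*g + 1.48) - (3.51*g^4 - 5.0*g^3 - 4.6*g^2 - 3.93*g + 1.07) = -3.51*g^4 + 4.88*g^3 + 2.17*g^2 + 2.21*g + 0.41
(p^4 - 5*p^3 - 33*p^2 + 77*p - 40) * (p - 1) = p^5 - 6*p^4 - 28*p^3 + 110*p^2 - 117*p + 40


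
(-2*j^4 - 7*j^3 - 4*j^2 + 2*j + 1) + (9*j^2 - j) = -2*j^4 - 7*j^3 + 5*j^2 + j + 1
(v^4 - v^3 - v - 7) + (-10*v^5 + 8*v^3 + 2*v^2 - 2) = -10*v^5 + v^4 + 7*v^3 + 2*v^2 - v - 9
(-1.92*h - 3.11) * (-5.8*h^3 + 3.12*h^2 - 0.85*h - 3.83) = 11.136*h^4 + 12.0476*h^3 - 8.0712*h^2 + 9.9971*h + 11.9113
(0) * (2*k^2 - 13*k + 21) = 0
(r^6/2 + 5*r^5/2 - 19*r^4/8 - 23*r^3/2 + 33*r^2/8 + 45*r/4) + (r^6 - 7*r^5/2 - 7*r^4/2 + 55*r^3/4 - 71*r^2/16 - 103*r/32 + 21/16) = 3*r^6/2 - r^5 - 47*r^4/8 + 9*r^3/4 - 5*r^2/16 + 257*r/32 + 21/16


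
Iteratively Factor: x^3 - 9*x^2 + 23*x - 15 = (x - 1)*(x^2 - 8*x + 15) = (x - 3)*(x - 1)*(x - 5)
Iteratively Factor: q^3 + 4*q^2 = (q)*(q^2 + 4*q) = q*(q + 4)*(q)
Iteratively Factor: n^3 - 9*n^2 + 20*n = (n)*(n^2 - 9*n + 20) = n*(n - 4)*(n - 5)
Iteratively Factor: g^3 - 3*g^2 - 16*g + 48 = (g - 3)*(g^2 - 16) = (g - 3)*(g + 4)*(g - 4)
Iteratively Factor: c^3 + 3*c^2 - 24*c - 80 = (c - 5)*(c^2 + 8*c + 16) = (c - 5)*(c + 4)*(c + 4)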